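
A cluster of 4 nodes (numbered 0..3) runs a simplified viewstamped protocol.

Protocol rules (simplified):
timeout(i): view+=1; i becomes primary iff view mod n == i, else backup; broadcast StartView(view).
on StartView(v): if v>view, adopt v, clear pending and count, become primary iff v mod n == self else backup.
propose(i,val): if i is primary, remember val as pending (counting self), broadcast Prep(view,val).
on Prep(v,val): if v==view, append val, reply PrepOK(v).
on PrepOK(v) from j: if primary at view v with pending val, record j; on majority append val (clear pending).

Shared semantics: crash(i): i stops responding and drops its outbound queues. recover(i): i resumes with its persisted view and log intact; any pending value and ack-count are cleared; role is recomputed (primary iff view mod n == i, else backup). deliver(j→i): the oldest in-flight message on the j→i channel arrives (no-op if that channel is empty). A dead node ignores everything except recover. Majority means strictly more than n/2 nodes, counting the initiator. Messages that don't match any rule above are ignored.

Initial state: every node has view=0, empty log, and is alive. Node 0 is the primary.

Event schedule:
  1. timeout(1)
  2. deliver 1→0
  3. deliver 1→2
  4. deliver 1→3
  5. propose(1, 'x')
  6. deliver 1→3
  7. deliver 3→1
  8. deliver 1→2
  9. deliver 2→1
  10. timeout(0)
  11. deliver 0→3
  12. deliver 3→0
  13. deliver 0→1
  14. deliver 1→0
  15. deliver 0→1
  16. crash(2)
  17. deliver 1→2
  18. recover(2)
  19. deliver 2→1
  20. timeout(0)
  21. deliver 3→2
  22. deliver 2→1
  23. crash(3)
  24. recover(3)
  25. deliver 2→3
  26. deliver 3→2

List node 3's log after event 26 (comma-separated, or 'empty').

after 1 — timeout(1): n1:prim/v1/[-]
after 2 — deliver 1→0: n0:back/v1/[-]
after 3 — deliver 1→2: n2:back/v1/[-]
after 4 — deliver 1→3: n3:back/v1/[-]
after 5 — propose(1,'x'): ·
after 6 — deliver 1→3: n3:back/v1/[x]
after 7 — deliver 3→1: ·
after 8 — deliver 1→2: n2:back/v1/[x]
after 9 — deliver 2→1: n1:prim/v1/[x]
after 10 — timeout(0): n0:back/v2/[-]
after 11 — deliver 0→3: n3:back/v2/[x]
after 12 — deliver 3→0: ·
after 13 — deliver 0→1: n1:back/v2/[x]
after 14 — deliver 1→0: ·
after 15 — deliver 0→1: ·
after 16 — crash(2): n2:✗back/v1/[x]
after 17 — deliver 1→2: ·
after 18 — recover(2): n2:back/v1/[x]
after 19 — deliver 2→1: ·
after 20 — timeout(0): n0:back/v3/[-]
after 21 — deliver 3→2: ·
after 22 — deliver 2→1: ·
after 23 — crash(3): n3:✗back/v2/[x]
after 24 — recover(3): n3:back/v2/[x]
after 25 — deliver 2→3: ·
after 26 — deliver 3→2: ·

x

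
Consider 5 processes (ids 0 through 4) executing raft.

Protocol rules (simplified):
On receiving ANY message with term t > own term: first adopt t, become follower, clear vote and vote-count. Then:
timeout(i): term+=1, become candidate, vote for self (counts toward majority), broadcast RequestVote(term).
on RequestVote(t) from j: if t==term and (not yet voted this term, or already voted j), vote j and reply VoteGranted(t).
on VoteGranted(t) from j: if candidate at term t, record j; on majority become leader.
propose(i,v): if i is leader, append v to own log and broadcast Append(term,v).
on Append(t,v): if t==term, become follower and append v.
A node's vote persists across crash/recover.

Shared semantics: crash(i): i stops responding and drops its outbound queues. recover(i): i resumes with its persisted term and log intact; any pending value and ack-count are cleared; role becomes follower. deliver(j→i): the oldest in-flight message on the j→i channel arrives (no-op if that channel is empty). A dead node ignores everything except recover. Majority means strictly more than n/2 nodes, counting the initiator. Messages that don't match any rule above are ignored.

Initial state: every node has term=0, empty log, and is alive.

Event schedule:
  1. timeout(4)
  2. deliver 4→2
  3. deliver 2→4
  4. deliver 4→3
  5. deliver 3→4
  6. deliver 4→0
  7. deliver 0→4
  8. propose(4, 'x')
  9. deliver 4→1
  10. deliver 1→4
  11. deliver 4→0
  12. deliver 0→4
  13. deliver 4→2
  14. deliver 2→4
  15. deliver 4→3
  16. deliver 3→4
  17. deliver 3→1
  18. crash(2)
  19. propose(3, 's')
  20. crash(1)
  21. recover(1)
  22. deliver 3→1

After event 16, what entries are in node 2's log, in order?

x

1. timeout(4):  <4:cand t1 ->
2. deliver 4→2:  <2:foll t1 ->
3. deliver 2→4:  nop
4. deliver 4→3:  <3:foll t1 ->
5. deliver 3→4:  <4:lead t1 ->
6. deliver 4→0:  <0:foll t1 ->
7. deliver 0→4:  nop
8. propose(4,'x'):  <4:lead t1 x>
9. deliver 4→1:  <1:foll t1 ->
10. deliver 1→4:  nop
11. deliver 4→0:  <0:foll t1 x>
12. deliver 0→4:  nop
13. deliver 4→2:  <2:foll t1 x>
14. deliver 2→4:  nop
15. deliver 4→3:  <3:foll t1 x>
16. deliver 3→4:  nop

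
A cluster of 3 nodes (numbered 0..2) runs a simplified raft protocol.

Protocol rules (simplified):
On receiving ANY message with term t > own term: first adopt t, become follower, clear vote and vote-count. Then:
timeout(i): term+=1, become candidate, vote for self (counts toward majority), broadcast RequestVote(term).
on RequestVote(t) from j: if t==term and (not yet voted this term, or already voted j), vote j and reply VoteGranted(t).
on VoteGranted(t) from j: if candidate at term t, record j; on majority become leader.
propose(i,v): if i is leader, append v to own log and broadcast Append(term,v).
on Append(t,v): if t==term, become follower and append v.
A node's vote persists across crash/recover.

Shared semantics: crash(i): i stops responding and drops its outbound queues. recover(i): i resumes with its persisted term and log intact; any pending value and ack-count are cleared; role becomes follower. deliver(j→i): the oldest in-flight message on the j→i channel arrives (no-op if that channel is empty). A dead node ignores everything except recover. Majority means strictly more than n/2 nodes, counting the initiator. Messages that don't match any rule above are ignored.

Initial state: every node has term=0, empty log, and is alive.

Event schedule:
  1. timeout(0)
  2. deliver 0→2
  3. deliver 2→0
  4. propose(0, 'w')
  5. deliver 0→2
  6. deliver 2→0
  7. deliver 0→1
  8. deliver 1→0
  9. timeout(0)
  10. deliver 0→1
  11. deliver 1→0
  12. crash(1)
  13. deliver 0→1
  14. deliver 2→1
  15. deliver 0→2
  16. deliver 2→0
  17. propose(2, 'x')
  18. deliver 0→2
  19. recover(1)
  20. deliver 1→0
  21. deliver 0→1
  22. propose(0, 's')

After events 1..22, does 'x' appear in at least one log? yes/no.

1. timeout(0):  <0:cand t1 ->
2. deliver 0→2:  <2:foll t1 ->
3. deliver 2→0:  <0:lead t1 ->
4. propose(0,'w'):  <0:lead t1 w>
5. deliver 0→2:  <2:foll t1 w>
6. deliver 2→0:  nop
7. deliver 0→1:  <1:foll t1 ->
8. deliver 1→0:  nop
9. timeout(0):  <0:cand t2 w>
10. deliver 0→1:  <1:foll t1 w>
11. deliver 1→0:  nop
12. crash(1):  <1:✗foll t1 w>
13. deliver 0→1:  nop
14. deliver 2→1:  nop
15. deliver 0→2:  <2:foll t2 w>
16. deliver 2→0:  <0:lead t2 w>
17. propose(2,'x'):  nop
18. deliver 0→2:  nop
19. recover(1):  <1:foll t1 w>
20. deliver 1→0:  nop
21. deliver 0→1:  <1:foll t2 w>
22. propose(0,'s'):  <0:lead t2 w,s>

no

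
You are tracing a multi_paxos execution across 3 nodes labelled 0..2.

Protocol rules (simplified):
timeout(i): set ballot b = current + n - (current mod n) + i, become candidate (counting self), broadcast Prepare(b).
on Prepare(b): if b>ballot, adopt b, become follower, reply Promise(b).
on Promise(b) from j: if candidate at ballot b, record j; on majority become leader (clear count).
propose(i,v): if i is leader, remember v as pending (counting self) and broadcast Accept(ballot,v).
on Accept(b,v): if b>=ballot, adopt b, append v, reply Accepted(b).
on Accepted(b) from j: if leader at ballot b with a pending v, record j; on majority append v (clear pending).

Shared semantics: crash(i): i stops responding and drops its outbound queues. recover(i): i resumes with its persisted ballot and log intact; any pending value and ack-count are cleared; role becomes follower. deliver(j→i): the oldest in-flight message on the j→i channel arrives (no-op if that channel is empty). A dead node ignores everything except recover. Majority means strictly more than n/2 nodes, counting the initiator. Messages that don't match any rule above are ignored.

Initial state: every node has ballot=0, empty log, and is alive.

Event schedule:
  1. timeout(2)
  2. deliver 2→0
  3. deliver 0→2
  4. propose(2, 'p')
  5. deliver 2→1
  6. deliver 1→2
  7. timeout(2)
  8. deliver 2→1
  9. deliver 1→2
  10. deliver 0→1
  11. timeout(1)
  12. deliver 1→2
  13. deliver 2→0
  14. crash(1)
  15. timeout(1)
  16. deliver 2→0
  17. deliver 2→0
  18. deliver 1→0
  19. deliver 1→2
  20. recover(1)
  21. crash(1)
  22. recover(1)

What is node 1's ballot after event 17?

7

[1] timeout(2) → N2(cand b5 [-])
[2] deliver 2→0 → N0(foll b5 [-])
[3] deliver 0→2 → N2(lead b5 [-])
[4] propose(2,'p') → ∅
[5] deliver 2→1 → N1(foll b5 [-])
[6] deliver 1→2 → ∅
[7] timeout(2) → N2(cand b8 [-])
[8] deliver 2→1 → N1(foll b5 [p])
[9] deliver 1→2 → ∅
[10] deliver 0→1 → ∅
[11] timeout(1) → N1(cand b7 [p])
[12] deliver 1→2 → ∅
[13] deliver 2→0 → N0(foll b5 [p])
[14] crash(1) → N1(✗cand b7 [p])
[15] timeout(1) → ∅
[16] deliver 2→0 → N0(foll b8 [p])
[17] deliver 2→0 → ∅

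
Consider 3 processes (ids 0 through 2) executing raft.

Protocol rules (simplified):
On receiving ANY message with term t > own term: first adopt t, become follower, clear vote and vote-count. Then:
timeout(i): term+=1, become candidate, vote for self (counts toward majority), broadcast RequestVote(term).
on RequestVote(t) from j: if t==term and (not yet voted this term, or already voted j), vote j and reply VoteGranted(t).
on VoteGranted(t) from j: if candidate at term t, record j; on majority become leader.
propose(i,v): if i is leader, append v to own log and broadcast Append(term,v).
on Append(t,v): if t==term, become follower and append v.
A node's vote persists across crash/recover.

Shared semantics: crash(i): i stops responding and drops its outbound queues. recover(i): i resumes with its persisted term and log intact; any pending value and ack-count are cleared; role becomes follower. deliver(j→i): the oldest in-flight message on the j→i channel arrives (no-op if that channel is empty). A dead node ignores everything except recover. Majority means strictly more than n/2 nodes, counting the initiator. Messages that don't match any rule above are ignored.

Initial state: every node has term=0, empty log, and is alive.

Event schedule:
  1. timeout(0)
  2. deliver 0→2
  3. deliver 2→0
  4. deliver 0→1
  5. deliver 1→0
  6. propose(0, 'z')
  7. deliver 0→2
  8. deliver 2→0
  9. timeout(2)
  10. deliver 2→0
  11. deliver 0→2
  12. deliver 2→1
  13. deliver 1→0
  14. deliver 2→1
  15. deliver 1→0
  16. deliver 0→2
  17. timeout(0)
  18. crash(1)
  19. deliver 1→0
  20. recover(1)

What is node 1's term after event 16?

2

step 1 timeout(0): 0={cand,t=1,log=-}
step 2 deliver 0→2: 2={foll,t=1,log=-}
step 3 deliver 2→0: 0={lead,t=1,log=-}
step 4 deliver 0→1: 1={foll,t=1,log=-}
step 5 deliver 1→0: —
step 6 propose(0,'z'): 0={lead,t=1,log=z}
step 7 deliver 0→2: 2={foll,t=1,log=z}
step 8 deliver 2→0: —
step 9 timeout(2): 2={cand,t=2,log=z}
step 10 deliver 2→0: 0={foll,t=2,log=z}
step 11 deliver 0→2: 2={lead,t=2,log=z}
step 12 deliver 2→1: 1={foll,t=2,log=-}
step 13 deliver 1→0: —
step 14 deliver 2→1: —
step 15 deliver 1→0: —
step 16 deliver 0→2: —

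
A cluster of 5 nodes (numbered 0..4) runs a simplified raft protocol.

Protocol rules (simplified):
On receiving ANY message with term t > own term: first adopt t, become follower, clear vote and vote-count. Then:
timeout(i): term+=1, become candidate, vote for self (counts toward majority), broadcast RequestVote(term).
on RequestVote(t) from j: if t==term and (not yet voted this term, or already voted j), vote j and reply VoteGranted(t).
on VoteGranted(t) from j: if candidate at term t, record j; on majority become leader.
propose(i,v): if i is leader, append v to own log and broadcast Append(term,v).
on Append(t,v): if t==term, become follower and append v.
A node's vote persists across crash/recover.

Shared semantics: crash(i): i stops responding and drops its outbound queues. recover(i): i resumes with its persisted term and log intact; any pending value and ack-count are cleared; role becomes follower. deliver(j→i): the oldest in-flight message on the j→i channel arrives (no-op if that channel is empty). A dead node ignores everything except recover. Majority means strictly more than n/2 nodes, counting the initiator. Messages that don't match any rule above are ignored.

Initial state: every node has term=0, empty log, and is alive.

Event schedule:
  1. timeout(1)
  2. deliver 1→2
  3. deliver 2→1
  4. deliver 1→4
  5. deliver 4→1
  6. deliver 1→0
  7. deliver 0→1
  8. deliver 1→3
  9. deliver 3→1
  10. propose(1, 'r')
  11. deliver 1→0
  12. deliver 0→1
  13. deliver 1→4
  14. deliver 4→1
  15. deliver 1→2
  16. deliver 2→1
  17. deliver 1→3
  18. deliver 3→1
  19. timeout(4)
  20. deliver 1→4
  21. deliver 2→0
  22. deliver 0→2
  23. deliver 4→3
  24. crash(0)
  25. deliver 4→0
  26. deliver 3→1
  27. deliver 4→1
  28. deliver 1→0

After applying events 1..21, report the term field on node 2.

after 1 — timeout(1): n1:cand/t1/[-]
after 2 — deliver 1→2: n2:foll/t1/[-]
after 3 — deliver 2→1: ·
after 4 — deliver 1→4: n4:foll/t1/[-]
after 5 — deliver 4→1: n1:lead/t1/[-]
after 6 — deliver 1→0: n0:foll/t1/[-]
after 7 — deliver 0→1: ·
after 8 — deliver 1→3: n3:foll/t1/[-]
after 9 — deliver 3→1: ·
after 10 — propose(1,'r'): n1:lead/t1/[r]
after 11 — deliver 1→0: n0:foll/t1/[r]
after 12 — deliver 0→1: ·
after 13 — deliver 1→4: n4:foll/t1/[r]
after 14 — deliver 4→1: ·
after 15 — deliver 1→2: n2:foll/t1/[r]
after 16 — deliver 2→1: ·
after 17 — deliver 1→3: n3:foll/t1/[r]
after 18 — deliver 3→1: ·
after 19 — timeout(4): n4:cand/t2/[r]
after 20 — deliver 1→4: ·
after 21 — deliver 2→0: ·

1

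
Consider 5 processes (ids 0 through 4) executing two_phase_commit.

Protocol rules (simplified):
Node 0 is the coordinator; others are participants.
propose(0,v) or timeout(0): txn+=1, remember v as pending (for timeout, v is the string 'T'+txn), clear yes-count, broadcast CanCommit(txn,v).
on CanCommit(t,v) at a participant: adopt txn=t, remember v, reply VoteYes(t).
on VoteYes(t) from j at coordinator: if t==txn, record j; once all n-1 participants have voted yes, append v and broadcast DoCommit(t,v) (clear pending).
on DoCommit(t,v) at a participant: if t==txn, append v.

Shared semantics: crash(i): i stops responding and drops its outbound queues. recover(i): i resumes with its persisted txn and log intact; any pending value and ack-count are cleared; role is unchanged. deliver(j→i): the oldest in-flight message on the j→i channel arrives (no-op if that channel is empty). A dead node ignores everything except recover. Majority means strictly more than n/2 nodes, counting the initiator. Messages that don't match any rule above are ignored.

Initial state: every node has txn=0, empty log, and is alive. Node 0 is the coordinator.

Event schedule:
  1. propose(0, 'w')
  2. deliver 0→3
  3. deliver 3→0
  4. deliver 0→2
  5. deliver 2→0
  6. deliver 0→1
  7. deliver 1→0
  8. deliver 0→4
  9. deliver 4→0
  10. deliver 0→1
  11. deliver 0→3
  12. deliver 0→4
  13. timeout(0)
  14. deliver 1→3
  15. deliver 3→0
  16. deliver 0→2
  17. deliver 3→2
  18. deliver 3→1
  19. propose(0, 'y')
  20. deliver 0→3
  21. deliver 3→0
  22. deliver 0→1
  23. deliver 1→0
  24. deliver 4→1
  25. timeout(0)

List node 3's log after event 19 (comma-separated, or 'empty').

after 1 — propose(0,'w'): n0:coor/t1/[-]
after 2 — deliver 0→3: n3:part/t1/[-]
after 3 — deliver 3→0: ·
after 4 — deliver 0→2: n2:part/t1/[-]
after 5 — deliver 2→0: ·
after 6 — deliver 0→1: n1:part/t1/[-]
after 7 — deliver 1→0: ·
after 8 — deliver 0→4: n4:part/t1/[-]
after 9 — deliver 4→0: n0:coor/t1/[w]
after 10 — deliver 0→1: n1:part/t1/[w]
after 11 — deliver 0→3: n3:part/t1/[w]
after 12 — deliver 0→4: n4:part/t1/[w]
after 13 — timeout(0): n0:coor/t2/[w]
after 14 — deliver 1→3: ·
after 15 — deliver 3→0: ·
after 16 — deliver 0→2: n2:part/t1/[w]
after 17 — deliver 3→2: ·
after 18 — deliver 3→1: ·
after 19 — propose(0,'y'): n0:coor/t3/[w]

w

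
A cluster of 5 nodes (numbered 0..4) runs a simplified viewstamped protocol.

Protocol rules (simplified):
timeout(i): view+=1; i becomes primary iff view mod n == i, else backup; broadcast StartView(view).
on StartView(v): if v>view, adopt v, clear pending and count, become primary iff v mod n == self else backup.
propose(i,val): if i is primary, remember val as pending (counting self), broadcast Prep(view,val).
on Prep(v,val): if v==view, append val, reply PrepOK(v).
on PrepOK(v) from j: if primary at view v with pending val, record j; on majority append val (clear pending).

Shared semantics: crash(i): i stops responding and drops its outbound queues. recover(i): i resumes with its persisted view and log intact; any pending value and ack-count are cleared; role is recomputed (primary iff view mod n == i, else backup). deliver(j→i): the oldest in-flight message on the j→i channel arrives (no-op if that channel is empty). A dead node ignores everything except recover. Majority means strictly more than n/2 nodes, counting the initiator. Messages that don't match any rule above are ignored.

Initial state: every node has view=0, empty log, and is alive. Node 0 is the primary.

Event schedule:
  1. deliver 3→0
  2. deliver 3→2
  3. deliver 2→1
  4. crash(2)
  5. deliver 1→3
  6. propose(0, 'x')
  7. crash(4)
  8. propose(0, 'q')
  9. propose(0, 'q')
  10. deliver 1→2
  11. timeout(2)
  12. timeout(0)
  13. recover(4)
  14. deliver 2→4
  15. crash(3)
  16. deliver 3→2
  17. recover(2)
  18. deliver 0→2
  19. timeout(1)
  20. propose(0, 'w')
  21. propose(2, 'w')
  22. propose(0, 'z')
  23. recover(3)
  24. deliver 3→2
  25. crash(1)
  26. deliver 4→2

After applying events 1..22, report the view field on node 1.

after 1 — deliver 3→0: ·
after 2 — deliver 3→2: ·
after 3 — deliver 2→1: ·
after 4 — crash(2): n2:✗back/v0/[-]
after 5 — deliver 1→3: ·
after 6 — propose(0,'x'): ·
after 7 — crash(4): n4:✗back/v0/[-]
after 8 — propose(0,'q'): ·
after 9 — propose(0,'q'): ·
after 10 — deliver 1→2: ·
after 11 — timeout(2): ·
after 12 — timeout(0): n0:back/v1/[-]
after 13 — recover(4): n4:back/v0/[-]
after 14 — deliver 2→4: ·
after 15 — crash(3): n3:✗back/v0/[-]
after 16 — deliver 3→2: ·
after 17 — recover(2): n2:back/v0/[-]
after 18 — deliver 0→2: n2:back/v0/[x]
after 19 — timeout(1): n1:prim/v1/[-]
after 20 — propose(0,'w'): ·
after 21 — propose(2,'w'): ·
after 22 — propose(0,'z'): ·

1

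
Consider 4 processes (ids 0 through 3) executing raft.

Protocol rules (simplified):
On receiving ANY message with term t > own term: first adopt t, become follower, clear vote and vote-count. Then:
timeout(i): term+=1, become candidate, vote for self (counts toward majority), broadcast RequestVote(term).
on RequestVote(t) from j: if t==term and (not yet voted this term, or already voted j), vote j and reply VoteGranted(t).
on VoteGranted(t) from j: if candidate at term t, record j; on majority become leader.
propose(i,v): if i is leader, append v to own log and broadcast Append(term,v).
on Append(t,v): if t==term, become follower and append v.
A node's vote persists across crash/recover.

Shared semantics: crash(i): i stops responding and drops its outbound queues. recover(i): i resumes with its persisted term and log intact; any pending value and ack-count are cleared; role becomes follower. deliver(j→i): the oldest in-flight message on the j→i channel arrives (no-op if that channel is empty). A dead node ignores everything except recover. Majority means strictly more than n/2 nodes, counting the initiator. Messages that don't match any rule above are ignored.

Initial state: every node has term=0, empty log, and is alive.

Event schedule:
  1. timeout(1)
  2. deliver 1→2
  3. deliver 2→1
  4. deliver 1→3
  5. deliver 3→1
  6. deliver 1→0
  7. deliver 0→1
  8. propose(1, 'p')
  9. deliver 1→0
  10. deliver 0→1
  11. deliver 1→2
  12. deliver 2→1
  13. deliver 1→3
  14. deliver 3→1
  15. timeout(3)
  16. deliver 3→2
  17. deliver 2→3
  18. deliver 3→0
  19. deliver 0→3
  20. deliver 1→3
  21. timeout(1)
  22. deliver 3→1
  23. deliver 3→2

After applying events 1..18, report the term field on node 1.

1

step 1 timeout(1): 1={cand,t=1,log=-}
step 2 deliver 1→2: 2={foll,t=1,log=-}
step 3 deliver 2→1: —
step 4 deliver 1→3: 3={foll,t=1,log=-}
step 5 deliver 3→1: 1={lead,t=1,log=-}
step 6 deliver 1→0: 0={foll,t=1,log=-}
step 7 deliver 0→1: —
step 8 propose(1,'p'): 1={lead,t=1,log=p}
step 9 deliver 1→0: 0={foll,t=1,log=p}
step 10 deliver 0→1: —
step 11 deliver 1→2: 2={foll,t=1,log=p}
step 12 deliver 2→1: —
step 13 deliver 1→3: 3={foll,t=1,log=p}
step 14 deliver 3→1: —
step 15 timeout(3): 3={cand,t=2,log=p}
step 16 deliver 3→2: 2={foll,t=2,log=p}
step 17 deliver 2→3: —
step 18 deliver 3→0: 0={foll,t=2,log=p}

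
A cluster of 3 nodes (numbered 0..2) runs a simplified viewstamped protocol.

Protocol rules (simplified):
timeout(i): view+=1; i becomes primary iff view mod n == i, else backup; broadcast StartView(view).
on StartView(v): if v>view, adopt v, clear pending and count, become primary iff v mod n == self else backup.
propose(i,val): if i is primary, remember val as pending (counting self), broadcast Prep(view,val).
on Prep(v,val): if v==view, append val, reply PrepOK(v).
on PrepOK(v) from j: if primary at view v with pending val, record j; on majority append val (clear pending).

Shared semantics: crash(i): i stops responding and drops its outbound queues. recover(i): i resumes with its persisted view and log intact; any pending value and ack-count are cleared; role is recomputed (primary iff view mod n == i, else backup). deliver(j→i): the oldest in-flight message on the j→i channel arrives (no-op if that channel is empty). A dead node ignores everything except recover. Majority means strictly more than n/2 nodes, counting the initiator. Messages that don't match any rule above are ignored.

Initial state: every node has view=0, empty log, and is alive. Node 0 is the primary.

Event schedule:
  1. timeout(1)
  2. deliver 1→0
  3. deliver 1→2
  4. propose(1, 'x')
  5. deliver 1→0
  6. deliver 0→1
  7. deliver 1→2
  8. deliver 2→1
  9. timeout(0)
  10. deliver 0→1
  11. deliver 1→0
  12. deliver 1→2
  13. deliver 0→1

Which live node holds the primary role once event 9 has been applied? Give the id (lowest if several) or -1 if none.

after 1 — timeout(1): n1:prim/v1/[-]
after 2 — deliver 1→0: n0:back/v1/[-]
after 3 — deliver 1→2: n2:back/v1/[-]
after 4 — propose(1,'x'): ·
after 5 — deliver 1→0: n0:back/v1/[x]
after 6 — deliver 0→1: n1:prim/v1/[x]
after 7 — deliver 1→2: n2:back/v1/[x]
after 8 — deliver 2→1: ·
after 9 — timeout(0): n0:back/v2/[x]

1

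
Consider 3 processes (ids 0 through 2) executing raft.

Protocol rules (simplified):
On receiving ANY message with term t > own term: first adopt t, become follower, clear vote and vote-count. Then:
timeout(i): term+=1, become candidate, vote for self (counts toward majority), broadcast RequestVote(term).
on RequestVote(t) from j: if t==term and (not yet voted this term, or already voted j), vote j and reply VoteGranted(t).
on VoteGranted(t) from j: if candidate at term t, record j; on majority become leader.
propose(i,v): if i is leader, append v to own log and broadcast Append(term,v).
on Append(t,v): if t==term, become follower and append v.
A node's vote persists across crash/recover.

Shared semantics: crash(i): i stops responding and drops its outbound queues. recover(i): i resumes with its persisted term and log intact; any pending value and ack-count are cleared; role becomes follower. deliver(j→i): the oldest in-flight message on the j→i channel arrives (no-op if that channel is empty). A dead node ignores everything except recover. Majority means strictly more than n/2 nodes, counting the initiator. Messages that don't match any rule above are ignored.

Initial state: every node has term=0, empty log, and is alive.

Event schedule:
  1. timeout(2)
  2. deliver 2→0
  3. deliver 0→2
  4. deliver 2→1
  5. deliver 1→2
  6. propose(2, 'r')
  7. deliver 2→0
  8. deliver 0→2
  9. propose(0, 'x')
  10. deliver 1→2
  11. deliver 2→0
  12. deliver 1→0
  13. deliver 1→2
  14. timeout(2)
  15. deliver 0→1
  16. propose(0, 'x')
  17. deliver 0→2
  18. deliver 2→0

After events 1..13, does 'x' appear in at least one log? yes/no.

no

[1] timeout(2) → N2(cand t1 [-])
[2] deliver 2→0 → N0(foll t1 [-])
[3] deliver 0→2 → N2(lead t1 [-])
[4] deliver 2→1 → N1(foll t1 [-])
[5] deliver 1→2 → ∅
[6] propose(2,'r') → N2(lead t1 [r])
[7] deliver 2→0 → N0(foll t1 [r])
[8] deliver 0→2 → ∅
[9] propose(0,'x') → ∅
[10] deliver 1→2 → ∅
[11] deliver 2→0 → ∅
[12] deliver 1→0 → ∅
[13] deliver 1→2 → ∅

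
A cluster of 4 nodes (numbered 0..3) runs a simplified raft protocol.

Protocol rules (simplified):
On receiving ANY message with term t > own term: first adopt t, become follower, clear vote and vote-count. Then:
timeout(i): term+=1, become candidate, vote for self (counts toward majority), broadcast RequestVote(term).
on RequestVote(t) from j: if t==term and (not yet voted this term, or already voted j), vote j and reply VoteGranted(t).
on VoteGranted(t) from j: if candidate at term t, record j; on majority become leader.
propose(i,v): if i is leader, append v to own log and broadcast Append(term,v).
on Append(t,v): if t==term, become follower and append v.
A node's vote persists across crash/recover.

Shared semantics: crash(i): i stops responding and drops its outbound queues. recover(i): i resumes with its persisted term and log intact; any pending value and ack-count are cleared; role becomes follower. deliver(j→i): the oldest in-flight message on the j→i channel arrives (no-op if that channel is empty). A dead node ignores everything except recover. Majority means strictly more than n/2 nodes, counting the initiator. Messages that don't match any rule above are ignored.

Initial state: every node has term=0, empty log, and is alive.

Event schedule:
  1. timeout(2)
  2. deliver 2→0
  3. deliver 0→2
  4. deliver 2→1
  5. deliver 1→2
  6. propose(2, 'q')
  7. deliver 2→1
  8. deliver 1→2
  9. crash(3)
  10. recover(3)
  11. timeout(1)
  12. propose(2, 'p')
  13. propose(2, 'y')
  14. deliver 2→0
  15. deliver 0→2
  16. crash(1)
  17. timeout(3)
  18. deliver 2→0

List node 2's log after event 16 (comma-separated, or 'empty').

q,p,y

1. timeout(2):  <2:cand t1 ->
2. deliver 2→0:  <0:foll t1 ->
3. deliver 0→2:  nop
4. deliver 2→1:  <1:foll t1 ->
5. deliver 1→2:  <2:lead t1 ->
6. propose(2,'q'):  <2:lead t1 q>
7. deliver 2→1:  <1:foll t1 q>
8. deliver 1→2:  nop
9. crash(3):  <3:✗foll t0 ->
10. recover(3):  <3:foll t0 ->
11. timeout(1):  <1:cand t2 q>
12. propose(2,'p'):  <2:lead t1 q,p>
13. propose(2,'y'):  <2:lead t1 q,p,y>
14. deliver 2→0:  <0:foll t1 q>
15. deliver 0→2:  nop
16. crash(1):  <1:✗cand t2 q>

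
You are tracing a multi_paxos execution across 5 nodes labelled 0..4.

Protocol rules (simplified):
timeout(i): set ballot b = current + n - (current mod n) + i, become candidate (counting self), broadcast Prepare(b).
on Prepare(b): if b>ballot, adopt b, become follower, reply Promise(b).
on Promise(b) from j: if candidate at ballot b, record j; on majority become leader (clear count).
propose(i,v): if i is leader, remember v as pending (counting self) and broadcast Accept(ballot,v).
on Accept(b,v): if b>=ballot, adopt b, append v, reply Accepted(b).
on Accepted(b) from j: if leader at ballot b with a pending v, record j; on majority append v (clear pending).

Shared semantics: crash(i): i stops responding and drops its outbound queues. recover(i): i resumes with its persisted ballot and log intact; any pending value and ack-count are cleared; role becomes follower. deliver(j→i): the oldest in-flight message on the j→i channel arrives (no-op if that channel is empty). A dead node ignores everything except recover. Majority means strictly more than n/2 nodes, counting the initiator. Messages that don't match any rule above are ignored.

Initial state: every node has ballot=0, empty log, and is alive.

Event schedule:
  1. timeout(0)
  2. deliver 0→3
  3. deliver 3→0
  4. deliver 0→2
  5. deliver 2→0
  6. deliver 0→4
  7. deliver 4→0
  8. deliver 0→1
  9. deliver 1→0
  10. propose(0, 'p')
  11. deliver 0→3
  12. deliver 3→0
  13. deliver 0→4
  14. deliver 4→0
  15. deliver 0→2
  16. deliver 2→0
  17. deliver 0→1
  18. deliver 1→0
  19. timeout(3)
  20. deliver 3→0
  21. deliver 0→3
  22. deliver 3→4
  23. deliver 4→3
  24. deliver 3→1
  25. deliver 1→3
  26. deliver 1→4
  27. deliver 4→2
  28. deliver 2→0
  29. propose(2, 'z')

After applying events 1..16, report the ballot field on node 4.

5

1. timeout(0):  <0:cand b5 ->
2. deliver 0→3:  <3:foll b5 ->
3. deliver 3→0:  nop
4. deliver 0→2:  <2:foll b5 ->
5. deliver 2→0:  <0:lead b5 ->
6. deliver 0→4:  <4:foll b5 ->
7. deliver 4→0:  nop
8. deliver 0→1:  <1:foll b5 ->
9. deliver 1→0:  nop
10. propose(0,'p'):  nop
11. deliver 0→3:  <3:foll b5 p>
12. deliver 3→0:  nop
13. deliver 0→4:  <4:foll b5 p>
14. deliver 4→0:  <0:lead b5 p>
15. deliver 0→2:  <2:foll b5 p>
16. deliver 2→0:  nop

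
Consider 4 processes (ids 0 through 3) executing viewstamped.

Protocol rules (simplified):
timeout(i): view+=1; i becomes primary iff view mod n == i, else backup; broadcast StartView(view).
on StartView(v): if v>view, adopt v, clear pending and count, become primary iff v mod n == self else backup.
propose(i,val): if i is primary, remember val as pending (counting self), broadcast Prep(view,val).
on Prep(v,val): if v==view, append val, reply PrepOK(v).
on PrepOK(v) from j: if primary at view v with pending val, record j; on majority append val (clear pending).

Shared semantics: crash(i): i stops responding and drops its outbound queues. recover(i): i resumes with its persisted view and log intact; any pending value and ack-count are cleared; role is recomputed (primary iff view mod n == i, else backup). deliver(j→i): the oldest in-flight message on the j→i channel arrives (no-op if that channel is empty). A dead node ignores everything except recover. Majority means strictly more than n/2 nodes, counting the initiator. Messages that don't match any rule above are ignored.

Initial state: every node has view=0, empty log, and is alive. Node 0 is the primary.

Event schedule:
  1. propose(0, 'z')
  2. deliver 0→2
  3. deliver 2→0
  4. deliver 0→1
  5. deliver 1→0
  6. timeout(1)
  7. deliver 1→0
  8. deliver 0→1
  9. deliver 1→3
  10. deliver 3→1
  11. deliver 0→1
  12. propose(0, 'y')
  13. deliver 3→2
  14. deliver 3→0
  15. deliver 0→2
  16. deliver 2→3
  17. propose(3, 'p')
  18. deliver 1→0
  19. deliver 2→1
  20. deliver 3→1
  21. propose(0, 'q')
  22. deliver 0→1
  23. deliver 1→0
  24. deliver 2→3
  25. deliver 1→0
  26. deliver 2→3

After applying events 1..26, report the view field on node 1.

1

e1 propose(0,'z'): ·
e2 deliver 0→2: 2[back,v=0,z]
e3 deliver 2→0: ·
e4 deliver 0→1: 1[back,v=0,z]
e5 deliver 1→0: 0[prim,v=0,z]
e6 timeout(1): 1[prim,v=1,z]
e7 deliver 1→0: 0[back,v=1,z]
e8 deliver 0→1: ·
e9 deliver 1→3: 3[back,v=1,-]
e10 deliver 3→1: ·
e11 deliver 0→1: ·
e12 propose(0,'y'): ·
e13 deliver 3→2: ·
e14 deliver 3→0: ·
e15 deliver 0→2: ·
e16 deliver 2→3: ·
e17 propose(3,'p'): ·
e18 deliver 1→0: ·
e19 deliver 2→1: ·
e20 deliver 3→1: ·
e21 propose(0,'q'): ·
e22 deliver 0→1: ·
e23 deliver 1→0: ·
e24 deliver 2→3: ·
e25 deliver 1→0: ·
e26 deliver 2→3: ·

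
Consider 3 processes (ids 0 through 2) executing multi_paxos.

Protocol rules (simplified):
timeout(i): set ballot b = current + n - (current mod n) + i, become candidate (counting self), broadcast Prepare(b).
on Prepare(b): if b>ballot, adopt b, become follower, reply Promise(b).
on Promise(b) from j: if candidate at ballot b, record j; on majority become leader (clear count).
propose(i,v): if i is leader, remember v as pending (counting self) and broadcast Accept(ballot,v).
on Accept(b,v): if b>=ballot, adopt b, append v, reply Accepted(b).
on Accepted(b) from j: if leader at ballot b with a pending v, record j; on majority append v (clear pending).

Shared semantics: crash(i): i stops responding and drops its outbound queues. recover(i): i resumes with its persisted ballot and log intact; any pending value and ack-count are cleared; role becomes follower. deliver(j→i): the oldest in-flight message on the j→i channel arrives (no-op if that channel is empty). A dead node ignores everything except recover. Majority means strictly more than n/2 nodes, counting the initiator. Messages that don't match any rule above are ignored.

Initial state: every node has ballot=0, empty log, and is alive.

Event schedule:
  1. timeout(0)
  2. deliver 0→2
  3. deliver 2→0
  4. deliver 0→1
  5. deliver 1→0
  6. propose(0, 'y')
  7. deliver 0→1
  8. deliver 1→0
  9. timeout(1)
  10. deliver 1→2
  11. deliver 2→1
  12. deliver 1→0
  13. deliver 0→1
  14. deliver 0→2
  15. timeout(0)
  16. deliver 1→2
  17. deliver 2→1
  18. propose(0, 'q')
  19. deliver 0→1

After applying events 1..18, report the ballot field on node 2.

e1 timeout(0): 0[cand,b=3,-]
e2 deliver 0→2: 2[foll,b=3,-]
e3 deliver 2→0: 0[lead,b=3,-]
e4 deliver 0→1: 1[foll,b=3,-]
e5 deliver 1→0: ·
e6 propose(0,'y'): ·
e7 deliver 0→1: 1[foll,b=3,y]
e8 deliver 1→0: 0[lead,b=3,y]
e9 timeout(1): 1[cand,b=7,y]
e10 deliver 1→2: 2[foll,b=7,-]
e11 deliver 2→1: 1[lead,b=7,y]
e12 deliver 1→0: 0[foll,b=7,y]
e13 deliver 0→1: ·
e14 deliver 0→2: ·
e15 timeout(0): 0[cand,b=9,y]
e16 deliver 1→2: ·
e17 deliver 2→1: ·
e18 propose(0,'q'): ·

7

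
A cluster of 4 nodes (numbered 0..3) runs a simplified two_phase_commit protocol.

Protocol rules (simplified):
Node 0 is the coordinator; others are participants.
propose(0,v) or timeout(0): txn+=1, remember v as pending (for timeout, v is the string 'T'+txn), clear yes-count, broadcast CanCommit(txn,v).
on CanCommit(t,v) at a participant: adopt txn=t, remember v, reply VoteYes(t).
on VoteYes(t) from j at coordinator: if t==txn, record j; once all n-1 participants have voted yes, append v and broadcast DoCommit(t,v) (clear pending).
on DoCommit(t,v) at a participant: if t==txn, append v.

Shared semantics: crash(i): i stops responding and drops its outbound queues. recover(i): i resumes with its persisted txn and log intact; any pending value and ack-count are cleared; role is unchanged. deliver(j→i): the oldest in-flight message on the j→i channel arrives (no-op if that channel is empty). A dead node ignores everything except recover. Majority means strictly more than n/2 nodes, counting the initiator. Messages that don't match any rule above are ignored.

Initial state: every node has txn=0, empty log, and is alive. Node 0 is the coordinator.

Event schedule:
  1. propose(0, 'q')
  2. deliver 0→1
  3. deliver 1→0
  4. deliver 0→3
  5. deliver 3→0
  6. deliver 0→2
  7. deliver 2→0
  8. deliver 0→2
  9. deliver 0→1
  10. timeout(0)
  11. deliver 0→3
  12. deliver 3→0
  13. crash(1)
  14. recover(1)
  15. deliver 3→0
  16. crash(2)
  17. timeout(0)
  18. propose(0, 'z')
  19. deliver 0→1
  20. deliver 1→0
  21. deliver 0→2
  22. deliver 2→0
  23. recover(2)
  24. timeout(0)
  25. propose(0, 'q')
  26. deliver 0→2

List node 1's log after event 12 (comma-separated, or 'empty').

q

step 1 propose(0,'q'): 0={coor,t=1,log=-}
step 2 deliver 0→1: 1={part,t=1,log=-}
step 3 deliver 1→0: —
step 4 deliver 0→3: 3={part,t=1,log=-}
step 5 deliver 3→0: —
step 6 deliver 0→2: 2={part,t=1,log=-}
step 7 deliver 2→0: 0={coor,t=1,log=q}
step 8 deliver 0→2: 2={part,t=1,log=q}
step 9 deliver 0→1: 1={part,t=1,log=q}
step 10 timeout(0): 0={coor,t=2,log=q}
step 11 deliver 0→3: 3={part,t=1,log=q}
step 12 deliver 3→0: —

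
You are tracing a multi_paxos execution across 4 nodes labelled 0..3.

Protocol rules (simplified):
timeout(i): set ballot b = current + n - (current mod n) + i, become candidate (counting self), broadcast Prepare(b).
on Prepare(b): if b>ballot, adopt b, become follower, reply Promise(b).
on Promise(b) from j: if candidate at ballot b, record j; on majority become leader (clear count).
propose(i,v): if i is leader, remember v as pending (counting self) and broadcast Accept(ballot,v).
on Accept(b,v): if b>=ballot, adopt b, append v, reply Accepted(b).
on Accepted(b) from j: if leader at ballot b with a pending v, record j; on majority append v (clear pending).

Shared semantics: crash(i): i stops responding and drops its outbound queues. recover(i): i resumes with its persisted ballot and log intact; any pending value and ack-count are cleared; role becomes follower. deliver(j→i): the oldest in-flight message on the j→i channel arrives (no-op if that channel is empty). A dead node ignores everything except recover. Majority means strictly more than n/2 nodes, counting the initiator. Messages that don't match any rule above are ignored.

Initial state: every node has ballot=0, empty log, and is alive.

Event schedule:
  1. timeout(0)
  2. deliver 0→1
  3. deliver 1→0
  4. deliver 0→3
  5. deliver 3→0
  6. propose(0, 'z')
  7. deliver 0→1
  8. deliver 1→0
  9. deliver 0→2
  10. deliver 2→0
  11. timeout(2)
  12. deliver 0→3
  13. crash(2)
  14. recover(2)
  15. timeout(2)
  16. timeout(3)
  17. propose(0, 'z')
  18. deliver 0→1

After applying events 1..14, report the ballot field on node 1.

step 1 timeout(0): 0={cand,b=4,log=-}
step 2 deliver 0→1: 1={foll,b=4,log=-}
step 3 deliver 1→0: —
step 4 deliver 0→3: 3={foll,b=4,log=-}
step 5 deliver 3→0: 0={lead,b=4,log=-}
step 6 propose(0,'z'): —
step 7 deliver 0→1: 1={foll,b=4,log=z}
step 8 deliver 1→0: —
step 9 deliver 0→2: 2={foll,b=4,log=-}
step 10 deliver 2→0: —
step 11 timeout(2): 2={cand,b=10,log=-}
step 12 deliver 0→3: 3={foll,b=4,log=z}
step 13 crash(2): 2={✗cand,b=10,log=-}
step 14 recover(2): 2={foll,b=10,log=-}

4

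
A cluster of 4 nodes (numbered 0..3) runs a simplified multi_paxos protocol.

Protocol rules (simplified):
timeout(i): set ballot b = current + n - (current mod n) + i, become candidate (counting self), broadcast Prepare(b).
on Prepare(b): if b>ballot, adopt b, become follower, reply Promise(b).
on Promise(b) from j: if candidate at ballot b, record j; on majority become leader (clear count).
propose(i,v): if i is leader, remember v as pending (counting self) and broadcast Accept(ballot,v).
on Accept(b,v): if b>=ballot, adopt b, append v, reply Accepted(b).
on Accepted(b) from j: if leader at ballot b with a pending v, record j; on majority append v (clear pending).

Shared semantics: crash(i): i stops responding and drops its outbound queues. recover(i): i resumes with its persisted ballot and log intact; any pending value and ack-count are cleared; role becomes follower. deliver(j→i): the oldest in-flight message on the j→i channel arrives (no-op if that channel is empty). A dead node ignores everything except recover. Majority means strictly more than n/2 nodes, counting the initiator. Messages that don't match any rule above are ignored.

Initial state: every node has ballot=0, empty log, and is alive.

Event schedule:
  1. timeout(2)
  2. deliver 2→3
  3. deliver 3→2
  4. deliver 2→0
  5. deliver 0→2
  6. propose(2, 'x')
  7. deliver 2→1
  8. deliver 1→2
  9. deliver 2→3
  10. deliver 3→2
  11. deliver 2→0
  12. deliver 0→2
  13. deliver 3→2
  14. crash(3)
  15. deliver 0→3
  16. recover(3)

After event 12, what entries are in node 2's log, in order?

[1] timeout(2) → N2(cand b6 [-])
[2] deliver 2→3 → N3(foll b6 [-])
[3] deliver 3→2 → ∅
[4] deliver 2→0 → N0(foll b6 [-])
[5] deliver 0→2 → N2(lead b6 [-])
[6] propose(2,'x') → ∅
[7] deliver 2→1 → N1(foll b6 [-])
[8] deliver 1→2 → ∅
[9] deliver 2→3 → N3(foll b6 [x])
[10] deliver 3→2 → ∅
[11] deliver 2→0 → N0(foll b6 [x])
[12] deliver 0→2 → N2(lead b6 [x])

x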